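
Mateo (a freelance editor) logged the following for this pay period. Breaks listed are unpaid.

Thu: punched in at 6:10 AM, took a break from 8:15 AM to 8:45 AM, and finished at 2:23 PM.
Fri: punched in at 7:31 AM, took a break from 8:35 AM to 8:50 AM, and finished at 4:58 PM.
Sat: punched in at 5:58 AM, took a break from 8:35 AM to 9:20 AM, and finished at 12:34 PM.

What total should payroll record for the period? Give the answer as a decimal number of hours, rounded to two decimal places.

22.77 hours

Thu: 6:10 AM–2:23 PM = 8 h 13 min; less 30 min break → 7 h 43 min
Fri: 7:31 AM–4:58 PM = 9 h 27 min; less 15 min break → 9 h 12 min
Sat: 5:58 AM–12:34 PM = 6 h 36 min; less 45 min break → 5 h 51 min
Total: 7 h 43 min + 9 h 12 min + 5 h 51 min = 22 h 46 min.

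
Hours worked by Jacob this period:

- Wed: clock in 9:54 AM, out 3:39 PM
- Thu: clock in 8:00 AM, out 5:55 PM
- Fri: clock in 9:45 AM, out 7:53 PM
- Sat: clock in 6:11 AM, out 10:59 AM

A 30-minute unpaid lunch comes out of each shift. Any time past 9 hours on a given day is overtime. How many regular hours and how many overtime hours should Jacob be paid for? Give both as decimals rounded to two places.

Wed: 9:54 AM–3:39 PM = 5 h 45 min; less 30 min break → 5 h 15 min
Thu: 8:00 AM–5:55 PM = 9 h 55 min; less 30 min break → 9 h 25 min
Fri: 9:45 AM–7:53 PM = 10 h 8 min; less 30 min break → 9 h 38 min
Sat: 6:11 AM–10:59 AM = 4 h 48 min; less 30 min break → 4 h 18 min
Wed reg 5 h 15 min / OT 0 h 0 min; Thu reg 9 h 0 min / OT 0 h 25 min; Fri reg 9 h 0 min / OT 0 h 38 min; Sat reg 4 h 18 min / OT 0 h 0 min.
Totals: regular 27 h 33 min, overtime 1 h 3 min.

Regular 27.55 hours, overtime 1.05 hours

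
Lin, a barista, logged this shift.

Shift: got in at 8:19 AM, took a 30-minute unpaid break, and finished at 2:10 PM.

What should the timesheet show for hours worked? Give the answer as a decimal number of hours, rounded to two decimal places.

Shift: 8:19 AM–2:10 PM = 5 h 51 min; less 30 min break → 5 h 21 min

5.35 hours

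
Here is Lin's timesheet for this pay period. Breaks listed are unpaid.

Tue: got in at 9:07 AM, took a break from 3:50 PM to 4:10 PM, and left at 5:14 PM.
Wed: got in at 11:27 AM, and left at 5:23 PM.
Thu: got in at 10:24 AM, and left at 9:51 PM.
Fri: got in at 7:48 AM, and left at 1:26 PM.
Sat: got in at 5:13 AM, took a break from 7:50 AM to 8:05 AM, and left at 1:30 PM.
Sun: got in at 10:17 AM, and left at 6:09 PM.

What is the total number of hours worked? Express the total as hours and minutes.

46 h 42 min

Tue: 9:07 AM–5:14 PM = 8 h 7 min; less 20 min break → 7 h 47 min
Wed: 11:27 AM–5:23 PM = 5 h 56 min
Thu: 10:24 AM–9:51 PM = 11 h 27 min
Fri: 7:48 AM–1:26 PM = 5 h 38 min
Sat: 5:13 AM–1:30 PM = 8 h 17 min; less 15 min break → 8 h 2 min
Sun: 10:17 AM–6:09 PM = 7 h 52 min
Total: 7 h 47 min + 5 h 56 min + 11 h 27 min + 5 h 38 min + 8 h 2 min + 7 h 52 min = 46 h 42 min.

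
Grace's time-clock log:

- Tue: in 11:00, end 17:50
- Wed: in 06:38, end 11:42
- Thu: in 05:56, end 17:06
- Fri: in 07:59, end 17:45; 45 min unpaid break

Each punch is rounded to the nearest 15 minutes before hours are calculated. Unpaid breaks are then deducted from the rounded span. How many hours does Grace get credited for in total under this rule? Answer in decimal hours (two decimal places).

31.75 hours

Tue: in 11:00→11:00, out 17:50→17:45; 6 h 45 min
Wed: in 06:38→06:45, out 11:42→11:45; 5 h 0 min
Thu: in 05:56→06:00, out 17:06→17:00; 11 h 0 min
Fri: in 07:59→08:00, out 17:45→17:45; 9 h 45 min − 45 min = 9 h 0 min
Total credited: 31 h 45 min.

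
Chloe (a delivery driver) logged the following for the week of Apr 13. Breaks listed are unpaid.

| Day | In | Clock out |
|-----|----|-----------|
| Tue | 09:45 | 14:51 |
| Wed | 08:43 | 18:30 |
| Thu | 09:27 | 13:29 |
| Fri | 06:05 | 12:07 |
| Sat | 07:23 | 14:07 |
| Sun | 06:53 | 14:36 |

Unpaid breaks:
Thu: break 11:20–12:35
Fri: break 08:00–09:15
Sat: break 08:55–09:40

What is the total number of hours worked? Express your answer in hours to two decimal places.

36.15 hours

Tue: 09:45–14:51 = 5 h 6 min
Wed: 08:43–18:30 = 9 h 47 min
Thu: 09:27–13:29 = 4 h 2 min; less 75 min break → 2 h 47 min
Fri: 06:05–12:07 = 6 h 2 min; less 75 min break → 4 h 47 min
Sat: 07:23–14:07 = 6 h 44 min; less 45 min break → 5 h 59 min
Sun: 06:53–14:36 = 7 h 43 min
Total: 5 h 6 min + 9 h 47 min + 2 h 47 min + 4 h 47 min + 5 h 59 min + 7 h 43 min = 36 h 9 min.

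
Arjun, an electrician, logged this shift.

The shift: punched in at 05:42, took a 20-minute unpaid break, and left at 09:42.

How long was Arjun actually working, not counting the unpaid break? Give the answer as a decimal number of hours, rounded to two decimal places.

3.67 hours

The shift: 05:42–09:42 = 4 h 0 min; less 20 min break → 3 h 40 min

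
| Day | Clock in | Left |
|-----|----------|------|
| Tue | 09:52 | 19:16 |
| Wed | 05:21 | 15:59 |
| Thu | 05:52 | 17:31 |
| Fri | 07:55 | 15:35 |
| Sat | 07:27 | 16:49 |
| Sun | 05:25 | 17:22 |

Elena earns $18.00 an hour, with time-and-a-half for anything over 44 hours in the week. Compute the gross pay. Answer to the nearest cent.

Tue: 09:52–19:16 = 9 h 24 min
Wed: 05:21–15:59 = 10 h 38 min
Thu: 05:52–17:31 = 11 h 39 min
Fri: 07:55–15:35 = 7 h 40 min
Sat: 07:27–16:49 = 9 h 22 min
Sun: 05:25–17:22 = 11 h 57 min
Total worked: 60 h 40 min = 3640 min.
Regular 44 h 0 min = 2640 min at $18.00/h; overtime 16 h 40 min = 1000 min at $27.00/h.
Pay = (2640 × $18.00 + 1000 × $27.00) ÷ 60 = $1242.00.

$1242.00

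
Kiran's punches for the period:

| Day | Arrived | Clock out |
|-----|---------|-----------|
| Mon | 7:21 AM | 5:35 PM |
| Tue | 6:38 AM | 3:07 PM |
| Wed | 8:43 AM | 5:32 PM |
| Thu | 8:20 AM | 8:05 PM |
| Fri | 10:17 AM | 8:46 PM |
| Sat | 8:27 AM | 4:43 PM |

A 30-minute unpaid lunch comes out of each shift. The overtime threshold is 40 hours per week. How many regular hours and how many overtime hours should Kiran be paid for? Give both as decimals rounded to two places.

Mon: 7:21 AM–5:35 PM = 10 h 14 min; less 30 min break → 9 h 44 min
Tue: 6:38 AM–3:07 PM = 8 h 29 min; less 30 min break → 7 h 59 min
Wed: 8:43 AM–5:32 PM = 8 h 49 min; less 30 min break → 8 h 19 min
Thu: 8:20 AM–8:05 PM = 11 h 45 min; less 30 min break → 11 h 15 min
Fri: 10:17 AM–8:46 PM = 10 h 29 min; less 30 min break → 9 h 59 min
Sat: 8:27 AM–4:43 PM = 8 h 16 min; less 30 min break → 7 h 46 min
Total worked: 55 h 2 min = 55.03 h.
Threshold 40 h → overtime 15 h 2 min, regular 40 h 0 min.

Regular 40.00 hours, overtime 15.03 hours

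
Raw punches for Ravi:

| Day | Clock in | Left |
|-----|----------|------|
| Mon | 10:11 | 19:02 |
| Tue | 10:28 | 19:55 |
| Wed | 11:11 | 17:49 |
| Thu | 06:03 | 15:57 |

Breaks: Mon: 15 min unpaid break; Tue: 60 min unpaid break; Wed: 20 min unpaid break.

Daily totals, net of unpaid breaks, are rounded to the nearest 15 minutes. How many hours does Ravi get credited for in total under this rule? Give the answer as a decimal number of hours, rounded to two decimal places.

Mon: 10:11–19:02 = 8 h 51 min − 15 min = 8 h 36 min → rounds to 8 h 30 min
Tue: 10:28–19:55 = 9 h 27 min − 60 min = 8 h 27 min → rounds to 8 h 30 min
Wed: 11:11–17:49 = 6 h 38 min − 20 min = 6 h 18 min → rounds to 6 h 15 min
Thu: 06:03–15:57 = 9 h 54 min → rounds to 10 h 0 min
Total credited: 33 h 15 min.

33.25 hours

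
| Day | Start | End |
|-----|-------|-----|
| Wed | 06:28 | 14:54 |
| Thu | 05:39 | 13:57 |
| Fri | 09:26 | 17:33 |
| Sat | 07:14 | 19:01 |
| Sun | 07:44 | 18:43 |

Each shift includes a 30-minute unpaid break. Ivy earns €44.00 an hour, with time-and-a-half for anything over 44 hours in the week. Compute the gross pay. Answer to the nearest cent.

€2009.70

Wed: 06:28–14:54 = 8 h 26 min; less 30 min break → 7 h 56 min
Thu: 05:39–13:57 = 8 h 18 min; less 30 min break → 7 h 48 min
Fri: 09:26–17:33 = 8 h 7 min; less 30 min break → 7 h 37 min
Sat: 07:14–19:01 = 11 h 47 min; less 30 min break → 11 h 17 min
Sun: 07:44–18:43 = 10 h 59 min; less 30 min break → 10 h 29 min
Total worked: 45 h 7 min = 2707 min.
Regular 44 h 0 min = 2640 min at €44.00/h; overtime 1 h 7 min = 67 min at €66.00/h.
Pay = (2640 × €44.00 + 67 × €66.00) ÷ 60 = €2009.70.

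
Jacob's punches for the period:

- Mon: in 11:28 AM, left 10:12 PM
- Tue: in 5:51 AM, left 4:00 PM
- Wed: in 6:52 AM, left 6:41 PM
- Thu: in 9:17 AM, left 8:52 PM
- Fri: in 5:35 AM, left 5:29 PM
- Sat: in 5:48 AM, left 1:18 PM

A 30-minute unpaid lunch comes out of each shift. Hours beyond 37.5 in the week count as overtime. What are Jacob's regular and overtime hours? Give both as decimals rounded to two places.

Mon: 11:28 AM–10:12 PM = 10 h 44 min; less 30 min break → 10 h 14 min
Tue: 5:51 AM–4:00 PM = 10 h 9 min; less 30 min break → 9 h 39 min
Wed: 6:52 AM–6:41 PM = 11 h 49 min; less 30 min break → 11 h 19 min
Thu: 9:17 AM–8:52 PM = 11 h 35 min; less 30 min break → 11 h 5 min
Fri: 5:35 AM–5:29 PM = 11 h 54 min; less 30 min break → 11 h 24 min
Sat: 5:48 AM–1:18 PM = 7 h 30 min; less 30 min break → 7 h 0 min
Total worked: 60 h 41 min = 60.68 h.
Threshold 37.5 h → overtime 23 h 11 min, regular 37 h 30 min.

Regular 37.50 hours, overtime 23.18 hours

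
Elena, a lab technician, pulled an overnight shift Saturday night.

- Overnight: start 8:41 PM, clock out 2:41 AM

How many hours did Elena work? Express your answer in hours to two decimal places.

6.00 hours

Overnight: 8:41 PM → midnight = 3 h 19 min; midnight → 2:41 AM = 2 h 41 min; span 6 h 0 min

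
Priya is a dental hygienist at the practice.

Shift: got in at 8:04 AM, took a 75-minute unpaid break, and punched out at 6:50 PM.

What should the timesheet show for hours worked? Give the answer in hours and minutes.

Shift: 8:04 AM–6:50 PM = 10 h 46 min; less 75 min break → 9 h 31 min

9 h 31 min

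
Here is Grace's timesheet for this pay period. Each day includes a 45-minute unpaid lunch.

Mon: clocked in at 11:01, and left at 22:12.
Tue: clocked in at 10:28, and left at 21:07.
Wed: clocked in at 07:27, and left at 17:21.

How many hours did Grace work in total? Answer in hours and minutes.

Mon: 11:01–22:12 = 11 h 11 min; less 45 min break → 10 h 26 min
Tue: 10:28–21:07 = 10 h 39 min; less 45 min break → 9 h 54 min
Wed: 07:27–17:21 = 9 h 54 min; less 45 min break → 9 h 9 min
Total: 10 h 26 min + 9 h 54 min + 9 h 9 min = 29 h 29 min.

29 h 29 min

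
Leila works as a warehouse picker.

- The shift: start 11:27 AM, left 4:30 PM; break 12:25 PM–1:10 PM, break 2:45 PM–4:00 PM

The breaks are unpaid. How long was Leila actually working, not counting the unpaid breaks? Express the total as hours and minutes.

The shift: 11:27 AM–4:30 PM = 5 h 3 min; less 120 min break → 3 h 3 min

3 h 3 min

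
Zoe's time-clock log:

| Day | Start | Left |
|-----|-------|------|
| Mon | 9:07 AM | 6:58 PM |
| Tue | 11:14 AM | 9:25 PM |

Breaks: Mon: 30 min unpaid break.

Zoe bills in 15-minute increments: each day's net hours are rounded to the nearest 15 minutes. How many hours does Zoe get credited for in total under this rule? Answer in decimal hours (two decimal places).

19.50 hours

Mon: 9:07 AM–6:58 PM = 9 h 51 min − 30 min = 9 h 21 min → rounds to 9 h 15 min
Tue: 11:14 AM–9:25 PM = 10 h 11 min → rounds to 10 h 15 min
Total credited: 19 h 30 min.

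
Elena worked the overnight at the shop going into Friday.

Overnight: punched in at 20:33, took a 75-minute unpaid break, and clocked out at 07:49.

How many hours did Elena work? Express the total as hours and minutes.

Overnight: 20:33 → midnight = 3 h 27 min; midnight → 07:49 = 7 h 49 min; span 11 h 16 min; less 75 min break → 10 h 1 min

10 h 1 min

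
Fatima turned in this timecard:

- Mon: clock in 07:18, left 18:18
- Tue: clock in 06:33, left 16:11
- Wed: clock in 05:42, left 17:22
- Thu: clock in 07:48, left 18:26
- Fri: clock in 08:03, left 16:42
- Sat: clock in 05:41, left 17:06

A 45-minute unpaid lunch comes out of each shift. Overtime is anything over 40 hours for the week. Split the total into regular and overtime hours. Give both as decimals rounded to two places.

Regular 40.00 hours, overtime 18.50 hours

Mon: 07:18–18:18 = 11 h 0 min; less 45 min break → 10 h 15 min
Tue: 06:33–16:11 = 9 h 38 min; less 45 min break → 8 h 53 min
Wed: 05:42–17:22 = 11 h 40 min; less 45 min break → 10 h 55 min
Thu: 07:48–18:26 = 10 h 38 min; less 45 min break → 9 h 53 min
Fri: 08:03–16:42 = 8 h 39 min; less 45 min break → 7 h 54 min
Sat: 05:41–17:06 = 11 h 25 min; less 45 min break → 10 h 40 min
Total worked: 58 h 30 min = 58.50 h.
Threshold 40 h → overtime 18 h 30 min, regular 40 h 0 min.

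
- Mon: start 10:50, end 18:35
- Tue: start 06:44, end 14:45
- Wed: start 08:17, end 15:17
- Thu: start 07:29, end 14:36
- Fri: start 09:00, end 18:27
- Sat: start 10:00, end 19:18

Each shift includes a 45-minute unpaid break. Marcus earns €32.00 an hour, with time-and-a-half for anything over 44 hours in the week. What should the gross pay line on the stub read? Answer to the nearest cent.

Mon: 10:50–18:35 = 7 h 45 min; less 45 min break → 7 h 0 min
Tue: 06:44–14:45 = 8 h 1 min; less 45 min break → 7 h 16 min
Wed: 08:17–15:17 = 7 h 0 min; less 45 min break → 6 h 15 min
Thu: 07:29–14:36 = 7 h 7 min; less 45 min break → 6 h 22 min
Fri: 09:00–18:27 = 9 h 27 min; less 45 min break → 8 h 42 min
Sat: 10:00–19:18 = 9 h 18 min; less 45 min break → 8 h 33 min
Total worked: 44 h 8 min = 2648 min.
Regular 44 h 0 min = 2640 min at €32.00/h; overtime 0 h 8 min = 8 min at €48.00/h.
Pay = (2640 × €32.00 + 8 × €48.00) ÷ 60 = €1414.40.

€1414.40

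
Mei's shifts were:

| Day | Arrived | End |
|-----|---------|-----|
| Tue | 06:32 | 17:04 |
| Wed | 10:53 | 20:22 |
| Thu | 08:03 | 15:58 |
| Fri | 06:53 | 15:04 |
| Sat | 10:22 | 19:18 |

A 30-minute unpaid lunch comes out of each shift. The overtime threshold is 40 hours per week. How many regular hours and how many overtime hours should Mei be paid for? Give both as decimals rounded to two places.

Regular 40.00 hours, overtime 2.55 hours

Tue: 06:32–17:04 = 10 h 32 min; less 30 min break → 10 h 2 min
Wed: 10:53–20:22 = 9 h 29 min; less 30 min break → 8 h 59 min
Thu: 08:03–15:58 = 7 h 55 min; less 30 min break → 7 h 25 min
Fri: 06:53–15:04 = 8 h 11 min; less 30 min break → 7 h 41 min
Sat: 10:22–19:18 = 8 h 56 min; less 30 min break → 8 h 26 min
Total worked: 42 h 33 min = 42.55 h.
Threshold 40 h → overtime 2 h 33 min, regular 40 h 0 min.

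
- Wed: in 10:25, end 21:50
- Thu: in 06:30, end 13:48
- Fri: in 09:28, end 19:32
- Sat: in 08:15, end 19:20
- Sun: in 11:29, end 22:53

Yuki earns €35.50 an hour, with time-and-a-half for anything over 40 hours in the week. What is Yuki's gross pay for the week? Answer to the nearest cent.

€2019.95

Wed: 10:25–21:50 = 11 h 25 min
Thu: 06:30–13:48 = 7 h 18 min
Fri: 09:28–19:32 = 10 h 4 min
Sat: 08:15–19:20 = 11 h 5 min
Sun: 11:29–22:53 = 11 h 24 min
Total worked: 51 h 16 min = 3076 min.
Regular 40 h 0 min = 2400 min at €35.50/h; overtime 11 h 16 min = 676 min at €53.25/h.
Pay = (2400 × €35.50 + 676 × €53.25) ÷ 60 = €2019.95.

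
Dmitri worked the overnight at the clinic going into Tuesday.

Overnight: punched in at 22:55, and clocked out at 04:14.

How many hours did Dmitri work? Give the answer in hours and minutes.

Overnight: 22:55 → midnight = 1 h 5 min; midnight → 04:14 = 4 h 14 min; span 5 h 19 min

5 h 19 min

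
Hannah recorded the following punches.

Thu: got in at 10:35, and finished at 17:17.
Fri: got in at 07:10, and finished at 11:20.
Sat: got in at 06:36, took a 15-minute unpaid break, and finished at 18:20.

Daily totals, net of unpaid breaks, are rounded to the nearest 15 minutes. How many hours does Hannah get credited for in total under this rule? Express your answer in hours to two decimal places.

Thu: 10:35–17:17 = 6 h 42 min → rounds to 6 h 45 min
Fri: 07:10–11:20 = 4 h 10 min → rounds to 4 h 15 min
Sat: 06:36–18:20 = 11 h 44 min − 15 min = 11 h 29 min → rounds to 11 h 30 min
Total credited: 22 h 30 min.

22.50 hours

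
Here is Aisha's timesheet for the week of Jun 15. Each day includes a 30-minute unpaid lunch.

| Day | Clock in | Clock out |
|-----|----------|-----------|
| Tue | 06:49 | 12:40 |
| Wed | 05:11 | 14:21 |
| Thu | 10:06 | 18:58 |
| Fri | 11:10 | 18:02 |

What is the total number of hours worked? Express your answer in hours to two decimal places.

28.75 hours

Tue: 06:49–12:40 = 5 h 51 min; less 30 min break → 5 h 21 min
Wed: 05:11–14:21 = 9 h 10 min; less 30 min break → 8 h 40 min
Thu: 10:06–18:58 = 8 h 52 min; less 30 min break → 8 h 22 min
Fri: 11:10–18:02 = 6 h 52 min; less 30 min break → 6 h 22 min
Total: 5 h 21 min + 8 h 40 min + 8 h 22 min + 6 h 22 min = 28 h 45 min.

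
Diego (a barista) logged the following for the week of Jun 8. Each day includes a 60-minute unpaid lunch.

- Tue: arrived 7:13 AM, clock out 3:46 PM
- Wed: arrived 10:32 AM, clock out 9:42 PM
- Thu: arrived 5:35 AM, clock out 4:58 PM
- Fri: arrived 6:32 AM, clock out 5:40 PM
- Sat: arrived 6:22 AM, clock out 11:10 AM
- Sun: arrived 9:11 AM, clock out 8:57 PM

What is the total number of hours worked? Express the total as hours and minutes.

52 h 48 min

Tue: 7:13 AM–3:46 PM = 8 h 33 min; less 60 min break → 7 h 33 min
Wed: 10:32 AM–9:42 PM = 11 h 10 min; less 60 min break → 10 h 10 min
Thu: 5:35 AM–4:58 PM = 11 h 23 min; less 60 min break → 10 h 23 min
Fri: 6:32 AM–5:40 PM = 11 h 8 min; less 60 min break → 10 h 8 min
Sat: 6:22 AM–11:10 AM = 4 h 48 min; less 60 min break → 3 h 48 min
Sun: 9:11 AM–8:57 PM = 11 h 46 min; less 60 min break → 10 h 46 min
Total: 7 h 33 min + 10 h 10 min + 10 h 23 min + 10 h 8 min + 3 h 48 min + 10 h 46 min = 52 h 48 min.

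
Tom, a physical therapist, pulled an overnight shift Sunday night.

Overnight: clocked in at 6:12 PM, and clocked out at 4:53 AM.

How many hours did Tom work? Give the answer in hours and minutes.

10 h 41 min

Overnight: 6:12 PM → midnight = 5 h 48 min; midnight → 4:53 AM = 4 h 53 min; span 10 h 41 min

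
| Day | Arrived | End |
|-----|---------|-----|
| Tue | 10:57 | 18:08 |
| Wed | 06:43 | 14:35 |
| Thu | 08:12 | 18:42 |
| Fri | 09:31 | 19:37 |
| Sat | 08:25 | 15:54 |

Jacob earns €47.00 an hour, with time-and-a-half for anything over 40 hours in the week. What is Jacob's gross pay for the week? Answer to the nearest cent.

€2100.90

Tue: 10:57–18:08 = 7 h 11 min
Wed: 06:43–14:35 = 7 h 52 min
Thu: 08:12–18:42 = 10 h 30 min
Fri: 09:31–19:37 = 10 h 6 min
Sat: 08:25–15:54 = 7 h 29 min
Total worked: 43 h 8 min = 2588 min.
Regular 40 h 0 min = 2400 min at €47.00/h; overtime 3 h 8 min = 188 min at €70.50/h.
Pay = (2400 × €47.00 + 188 × €70.50) ÷ 60 = €2100.90.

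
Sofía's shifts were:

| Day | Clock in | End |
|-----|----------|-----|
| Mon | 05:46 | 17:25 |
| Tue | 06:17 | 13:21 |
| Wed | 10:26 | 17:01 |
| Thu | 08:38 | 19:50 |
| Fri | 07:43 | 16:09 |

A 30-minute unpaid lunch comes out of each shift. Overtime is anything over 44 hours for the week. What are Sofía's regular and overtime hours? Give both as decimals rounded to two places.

Mon: 05:46–17:25 = 11 h 39 min; less 30 min break → 11 h 9 min
Tue: 06:17–13:21 = 7 h 4 min; less 30 min break → 6 h 34 min
Wed: 10:26–17:01 = 6 h 35 min; less 30 min break → 6 h 5 min
Thu: 08:38–19:50 = 11 h 12 min; less 30 min break → 10 h 42 min
Fri: 07:43–16:09 = 8 h 26 min; less 30 min break → 7 h 56 min
Total worked: 42 h 26 min = 42.43 h.
Threshold 44 h → overtime 0 h 0 min, regular 42 h 26 min.

Regular 42.43 hours, overtime 0.00 hours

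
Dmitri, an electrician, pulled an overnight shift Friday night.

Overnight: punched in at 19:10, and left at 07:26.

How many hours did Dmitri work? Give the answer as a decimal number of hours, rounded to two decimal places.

12.27 hours

Overnight: 19:10 → midnight = 4 h 50 min; midnight → 07:26 = 7 h 26 min; span 12 h 16 min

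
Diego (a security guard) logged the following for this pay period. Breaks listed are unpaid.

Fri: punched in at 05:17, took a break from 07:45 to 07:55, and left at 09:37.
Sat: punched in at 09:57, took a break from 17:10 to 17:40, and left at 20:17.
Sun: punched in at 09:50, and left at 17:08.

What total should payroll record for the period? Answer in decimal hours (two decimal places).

Fri: 05:17–09:37 = 4 h 20 min; less 10 min break → 4 h 10 min
Sat: 09:57–20:17 = 10 h 20 min; less 30 min break → 9 h 50 min
Sun: 09:50–17:08 = 7 h 18 min
Total: 4 h 10 min + 9 h 50 min + 7 h 18 min = 21 h 18 min.

21.30 hours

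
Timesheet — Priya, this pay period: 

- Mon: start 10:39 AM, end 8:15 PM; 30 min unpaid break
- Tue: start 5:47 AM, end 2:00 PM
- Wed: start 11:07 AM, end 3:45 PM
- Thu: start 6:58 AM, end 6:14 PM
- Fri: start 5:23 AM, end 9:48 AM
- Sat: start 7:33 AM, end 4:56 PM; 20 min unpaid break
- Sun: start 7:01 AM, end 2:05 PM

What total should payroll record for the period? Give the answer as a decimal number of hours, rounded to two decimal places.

53.75 hours

Mon: 10:39 AM–8:15 PM = 9 h 36 min; less 30 min break → 9 h 6 min
Tue: 5:47 AM–2:00 PM = 8 h 13 min
Wed: 11:07 AM–3:45 PM = 4 h 38 min
Thu: 6:58 AM–6:14 PM = 11 h 16 min
Fri: 5:23 AM–9:48 AM = 4 h 25 min
Sat: 7:33 AM–4:56 PM = 9 h 23 min; less 20 min break → 9 h 3 min
Sun: 7:01 AM–2:05 PM = 7 h 4 min
Total: 9 h 6 min + 8 h 13 min + 4 h 38 min + 11 h 16 min + 4 h 25 min + 9 h 3 min + 7 h 4 min = 53 h 45 min.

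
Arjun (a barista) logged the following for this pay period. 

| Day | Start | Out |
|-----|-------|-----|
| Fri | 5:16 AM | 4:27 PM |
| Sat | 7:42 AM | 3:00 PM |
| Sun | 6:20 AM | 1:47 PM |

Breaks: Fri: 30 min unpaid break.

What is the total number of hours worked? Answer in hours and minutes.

25 h 26 min

Fri: 5:16 AM–4:27 PM = 11 h 11 min; less 30 min break → 10 h 41 min
Sat: 7:42 AM–3:00 PM = 7 h 18 min
Sun: 6:20 AM–1:47 PM = 7 h 27 min
Total: 10 h 41 min + 7 h 18 min + 7 h 27 min = 25 h 26 min.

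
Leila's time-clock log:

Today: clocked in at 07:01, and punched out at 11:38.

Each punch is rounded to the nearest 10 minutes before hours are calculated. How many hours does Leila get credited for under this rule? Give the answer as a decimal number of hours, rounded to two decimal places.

4.67 hours

Today: in 07:01→07:00, out 11:38→11:40; 4 h 40 min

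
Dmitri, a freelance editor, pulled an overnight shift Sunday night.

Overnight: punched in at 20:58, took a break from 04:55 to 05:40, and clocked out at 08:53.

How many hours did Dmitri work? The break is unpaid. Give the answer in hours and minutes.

Overnight: 20:58 → midnight = 3 h 2 min; midnight → 08:53 = 8 h 53 min; span 11 h 55 min; less 45 min break → 11 h 10 min

11 h 10 min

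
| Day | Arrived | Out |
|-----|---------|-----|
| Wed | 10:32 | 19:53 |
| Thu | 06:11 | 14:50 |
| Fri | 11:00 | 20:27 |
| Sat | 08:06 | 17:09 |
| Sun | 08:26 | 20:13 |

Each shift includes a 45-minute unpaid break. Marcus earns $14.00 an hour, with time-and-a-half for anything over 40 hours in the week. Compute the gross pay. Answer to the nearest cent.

Wed: 10:32–19:53 = 9 h 21 min; less 45 min break → 8 h 36 min
Thu: 06:11–14:50 = 8 h 39 min; less 45 min break → 7 h 54 min
Fri: 11:00–20:27 = 9 h 27 min; less 45 min break → 8 h 42 min
Sat: 08:06–17:09 = 9 h 3 min; less 45 min break → 8 h 18 min
Sun: 08:26–20:13 = 11 h 47 min; less 45 min break → 11 h 2 min
Total worked: 44 h 32 min = 2672 min.
Regular 40 h 0 min = 2400 min at $14.00/h; overtime 4 h 32 min = 272 min at $21.00/h.
Pay = (2400 × $14.00 + 272 × $21.00) ÷ 60 = $655.20.

$655.20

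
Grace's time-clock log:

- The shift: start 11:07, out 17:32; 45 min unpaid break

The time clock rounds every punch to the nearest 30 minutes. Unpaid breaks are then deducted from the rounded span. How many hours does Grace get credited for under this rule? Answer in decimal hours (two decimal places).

5.75 hours

The shift: in 11:07→11:00, out 17:32→17:30; 6 h 30 min − 45 min = 5 h 45 min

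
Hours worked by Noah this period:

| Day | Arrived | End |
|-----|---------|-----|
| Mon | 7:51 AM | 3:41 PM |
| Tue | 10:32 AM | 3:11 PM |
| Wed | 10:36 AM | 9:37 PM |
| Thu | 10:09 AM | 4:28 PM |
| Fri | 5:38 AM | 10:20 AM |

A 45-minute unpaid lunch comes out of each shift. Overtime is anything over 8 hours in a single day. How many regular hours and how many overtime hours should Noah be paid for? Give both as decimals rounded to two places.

Mon: 7:51 AM–3:41 PM = 7 h 50 min; less 45 min break → 7 h 5 min
Tue: 10:32 AM–3:11 PM = 4 h 39 min; less 45 min break → 3 h 54 min
Wed: 10:36 AM–9:37 PM = 11 h 1 min; less 45 min break → 10 h 16 min
Thu: 10:09 AM–4:28 PM = 6 h 19 min; less 45 min break → 5 h 34 min
Fri: 5:38 AM–10:20 AM = 4 h 42 min; less 45 min break → 3 h 57 min
Mon reg 7 h 5 min / OT 0 h 0 min; Tue reg 3 h 54 min / OT 0 h 0 min; Wed reg 8 h 0 min / OT 2 h 16 min; Thu reg 5 h 34 min / OT 0 h 0 min; Fri reg 3 h 57 min / OT 0 h 0 min.
Totals: regular 28 h 30 min, overtime 2 h 16 min.

Regular 28.50 hours, overtime 2.27 hours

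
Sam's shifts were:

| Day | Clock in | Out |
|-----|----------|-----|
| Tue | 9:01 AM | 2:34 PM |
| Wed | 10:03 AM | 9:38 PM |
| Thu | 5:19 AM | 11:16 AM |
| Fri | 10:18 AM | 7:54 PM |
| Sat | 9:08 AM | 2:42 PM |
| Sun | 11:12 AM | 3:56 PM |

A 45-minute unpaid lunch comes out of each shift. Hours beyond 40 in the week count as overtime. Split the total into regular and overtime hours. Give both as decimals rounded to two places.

Regular 38.48 hours, overtime 0.00 hours

Tue: 9:01 AM–2:34 PM = 5 h 33 min; less 45 min break → 4 h 48 min
Wed: 10:03 AM–9:38 PM = 11 h 35 min; less 45 min break → 10 h 50 min
Thu: 5:19 AM–11:16 AM = 5 h 57 min; less 45 min break → 5 h 12 min
Fri: 10:18 AM–7:54 PM = 9 h 36 min; less 45 min break → 8 h 51 min
Sat: 9:08 AM–2:42 PM = 5 h 34 min; less 45 min break → 4 h 49 min
Sun: 11:12 AM–3:56 PM = 4 h 44 min; less 45 min break → 3 h 59 min
Total worked: 38 h 29 min = 38.48 h.
Threshold 40 h → overtime 0 h 0 min, regular 38 h 29 min.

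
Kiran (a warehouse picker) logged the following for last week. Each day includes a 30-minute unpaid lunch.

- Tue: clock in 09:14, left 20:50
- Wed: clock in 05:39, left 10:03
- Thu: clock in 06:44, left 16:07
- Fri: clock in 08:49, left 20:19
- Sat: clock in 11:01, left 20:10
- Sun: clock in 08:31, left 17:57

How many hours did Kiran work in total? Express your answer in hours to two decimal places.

Tue: 09:14–20:50 = 11 h 36 min; less 30 min break → 11 h 6 min
Wed: 05:39–10:03 = 4 h 24 min; less 30 min break → 3 h 54 min
Thu: 06:44–16:07 = 9 h 23 min; less 30 min break → 8 h 53 min
Fri: 08:49–20:19 = 11 h 30 min; less 30 min break → 11 h 0 min
Sat: 11:01–20:10 = 9 h 9 min; less 30 min break → 8 h 39 min
Sun: 08:31–17:57 = 9 h 26 min; less 30 min break → 8 h 56 min
Total: 11 h 6 min + 3 h 54 min + 8 h 53 min + 11 h 0 min + 8 h 39 min + 8 h 56 min = 52 h 28 min.

52.47 hours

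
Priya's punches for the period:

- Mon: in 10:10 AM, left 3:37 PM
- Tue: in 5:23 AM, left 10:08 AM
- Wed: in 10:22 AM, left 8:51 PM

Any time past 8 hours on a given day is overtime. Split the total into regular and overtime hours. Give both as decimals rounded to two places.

Mon: 10:10 AM–3:37 PM = 5 h 27 min
Tue: 5:23 AM–10:08 AM = 4 h 45 min
Wed: 10:22 AM–8:51 PM = 10 h 29 min
Mon reg 5 h 27 min / OT 0 h 0 min; Tue reg 4 h 45 min / OT 0 h 0 min; Wed reg 8 h 0 min / OT 2 h 29 min.
Totals: regular 18 h 12 min, overtime 2 h 29 min.

Regular 18.20 hours, overtime 2.48 hours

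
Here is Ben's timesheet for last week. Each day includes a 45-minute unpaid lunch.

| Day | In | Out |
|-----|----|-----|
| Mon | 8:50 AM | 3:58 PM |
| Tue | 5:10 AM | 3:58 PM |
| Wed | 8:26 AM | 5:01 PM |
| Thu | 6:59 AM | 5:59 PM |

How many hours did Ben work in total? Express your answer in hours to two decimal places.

34.52 hours

Mon: 8:50 AM–3:58 PM = 7 h 8 min; less 45 min break → 6 h 23 min
Tue: 5:10 AM–3:58 PM = 10 h 48 min; less 45 min break → 10 h 3 min
Wed: 8:26 AM–5:01 PM = 8 h 35 min; less 45 min break → 7 h 50 min
Thu: 6:59 AM–5:59 PM = 11 h 0 min; less 45 min break → 10 h 15 min
Total: 6 h 23 min + 10 h 3 min + 7 h 50 min + 10 h 15 min = 34 h 31 min.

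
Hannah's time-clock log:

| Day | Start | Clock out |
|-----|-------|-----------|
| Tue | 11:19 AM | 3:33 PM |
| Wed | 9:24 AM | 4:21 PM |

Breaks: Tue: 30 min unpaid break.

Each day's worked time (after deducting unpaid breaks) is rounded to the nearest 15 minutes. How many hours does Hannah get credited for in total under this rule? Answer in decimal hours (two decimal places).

10.75 hours

Tue: 11:19 AM–3:33 PM = 4 h 14 min − 30 min = 3 h 44 min → rounds to 3 h 45 min
Wed: 9:24 AM–4:21 PM = 6 h 57 min → rounds to 7 h 0 min
Total credited: 10 h 45 min.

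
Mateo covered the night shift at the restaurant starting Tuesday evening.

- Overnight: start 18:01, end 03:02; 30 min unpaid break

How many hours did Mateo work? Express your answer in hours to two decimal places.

8.52 hours

Overnight: 18:01 → midnight = 5 h 59 min; midnight → 03:02 = 3 h 2 min; span 9 h 1 min; less 30 min break → 8 h 31 min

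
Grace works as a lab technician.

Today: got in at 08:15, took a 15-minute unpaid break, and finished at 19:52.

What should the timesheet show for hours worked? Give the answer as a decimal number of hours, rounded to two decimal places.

11.37 hours

Today: 08:15–19:52 = 11 h 37 min; less 15 min break → 11 h 22 min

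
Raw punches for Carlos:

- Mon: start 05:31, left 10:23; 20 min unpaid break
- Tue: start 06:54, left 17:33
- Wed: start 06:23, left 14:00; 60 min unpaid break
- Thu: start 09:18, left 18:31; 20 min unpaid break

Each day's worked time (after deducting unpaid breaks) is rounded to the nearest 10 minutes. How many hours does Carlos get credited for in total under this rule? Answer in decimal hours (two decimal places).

Mon: 05:31–10:23 = 4 h 52 min − 20 min = 4 h 32 min → rounds to 4 h 30 min
Tue: 06:54–17:33 = 10 h 39 min → rounds to 10 h 40 min
Wed: 06:23–14:00 = 7 h 37 min − 60 min = 6 h 37 min → rounds to 6 h 40 min
Thu: 09:18–18:31 = 9 h 13 min − 20 min = 8 h 53 min → rounds to 8 h 50 min
Total credited: 30 h 40 min.

30.67 hours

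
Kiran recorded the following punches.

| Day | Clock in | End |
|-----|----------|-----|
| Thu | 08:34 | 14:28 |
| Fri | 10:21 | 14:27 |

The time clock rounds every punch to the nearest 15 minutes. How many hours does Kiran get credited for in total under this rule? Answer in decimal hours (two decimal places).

Thu: in 08:34→08:30, out 14:28→14:30; 6 h 0 min
Fri: in 10:21→10:15, out 14:27→14:30; 4 h 15 min
Total credited: 10 h 15 min.

10.25 hours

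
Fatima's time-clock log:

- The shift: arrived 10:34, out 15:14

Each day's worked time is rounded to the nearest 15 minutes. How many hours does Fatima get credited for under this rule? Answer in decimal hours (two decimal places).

4.75 hours

The shift: 10:34–15:14 = 4 h 40 min → rounds to 4 h 45 min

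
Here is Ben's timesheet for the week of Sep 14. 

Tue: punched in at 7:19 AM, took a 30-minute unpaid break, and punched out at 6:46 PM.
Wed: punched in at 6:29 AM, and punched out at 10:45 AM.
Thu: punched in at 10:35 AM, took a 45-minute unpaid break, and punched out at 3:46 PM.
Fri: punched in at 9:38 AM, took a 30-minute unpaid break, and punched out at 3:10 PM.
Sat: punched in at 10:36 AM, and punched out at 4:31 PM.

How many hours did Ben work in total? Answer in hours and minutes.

30 h 36 min

Tue: 7:19 AM–6:46 PM = 11 h 27 min; less 30 min break → 10 h 57 min
Wed: 6:29 AM–10:45 AM = 4 h 16 min
Thu: 10:35 AM–3:46 PM = 5 h 11 min; less 45 min break → 4 h 26 min
Fri: 9:38 AM–3:10 PM = 5 h 32 min; less 30 min break → 5 h 2 min
Sat: 10:36 AM–4:31 PM = 5 h 55 min
Total: 10 h 57 min + 4 h 16 min + 4 h 26 min + 5 h 2 min + 5 h 55 min = 30 h 36 min.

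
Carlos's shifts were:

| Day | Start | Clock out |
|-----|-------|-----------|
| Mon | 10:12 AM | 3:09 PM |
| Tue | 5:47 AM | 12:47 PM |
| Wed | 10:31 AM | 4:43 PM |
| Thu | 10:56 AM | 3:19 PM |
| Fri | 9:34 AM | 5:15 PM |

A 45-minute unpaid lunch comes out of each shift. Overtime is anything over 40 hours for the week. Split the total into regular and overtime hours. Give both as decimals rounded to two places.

Mon: 10:12 AM–3:09 PM = 4 h 57 min; less 45 min break → 4 h 12 min
Tue: 5:47 AM–12:47 PM = 7 h 0 min; less 45 min break → 6 h 15 min
Wed: 10:31 AM–4:43 PM = 6 h 12 min; less 45 min break → 5 h 27 min
Thu: 10:56 AM–3:19 PM = 4 h 23 min; less 45 min break → 3 h 38 min
Fri: 9:34 AM–5:15 PM = 7 h 41 min; less 45 min break → 6 h 56 min
Total worked: 26 h 28 min = 26.47 h.
Threshold 40 h → overtime 0 h 0 min, regular 26 h 28 min.

Regular 26.47 hours, overtime 0.00 hours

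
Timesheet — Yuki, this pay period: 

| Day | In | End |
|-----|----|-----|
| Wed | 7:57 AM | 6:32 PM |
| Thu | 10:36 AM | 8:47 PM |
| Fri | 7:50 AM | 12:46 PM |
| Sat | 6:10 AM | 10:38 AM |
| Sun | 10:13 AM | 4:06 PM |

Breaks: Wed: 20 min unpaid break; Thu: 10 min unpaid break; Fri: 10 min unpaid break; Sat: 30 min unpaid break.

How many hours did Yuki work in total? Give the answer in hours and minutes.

34 h 53 min

Wed: 7:57 AM–6:32 PM = 10 h 35 min; less 20 min break → 10 h 15 min
Thu: 10:36 AM–8:47 PM = 10 h 11 min; less 10 min break → 10 h 1 min
Fri: 7:50 AM–12:46 PM = 4 h 56 min; less 10 min break → 4 h 46 min
Sat: 6:10 AM–10:38 AM = 4 h 28 min; less 30 min break → 3 h 58 min
Sun: 10:13 AM–4:06 PM = 5 h 53 min
Total: 10 h 15 min + 10 h 1 min + 4 h 46 min + 3 h 58 min + 5 h 53 min = 34 h 53 min.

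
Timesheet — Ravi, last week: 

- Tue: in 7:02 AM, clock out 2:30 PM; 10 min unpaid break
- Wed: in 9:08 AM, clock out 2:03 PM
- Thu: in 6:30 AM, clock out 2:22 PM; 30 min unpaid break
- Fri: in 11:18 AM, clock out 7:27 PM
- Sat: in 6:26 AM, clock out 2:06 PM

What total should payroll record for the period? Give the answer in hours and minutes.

Tue: 7:02 AM–2:30 PM = 7 h 28 min; less 10 min break → 7 h 18 min
Wed: 9:08 AM–2:03 PM = 4 h 55 min
Thu: 6:30 AM–2:22 PM = 7 h 52 min; less 30 min break → 7 h 22 min
Fri: 11:18 AM–7:27 PM = 8 h 9 min
Sat: 6:26 AM–2:06 PM = 7 h 40 min
Total: 7 h 18 min + 4 h 55 min + 7 h 22 min + 8 h 9 min + 7 h 40 min = 35 h 24 min.

35 h 24 min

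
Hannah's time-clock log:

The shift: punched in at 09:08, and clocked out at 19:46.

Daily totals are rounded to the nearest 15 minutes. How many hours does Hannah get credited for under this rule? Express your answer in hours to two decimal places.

The shift: 09:08–19:46 = 10 h 38 min → rounds to 10 h 45 min

10.75 hours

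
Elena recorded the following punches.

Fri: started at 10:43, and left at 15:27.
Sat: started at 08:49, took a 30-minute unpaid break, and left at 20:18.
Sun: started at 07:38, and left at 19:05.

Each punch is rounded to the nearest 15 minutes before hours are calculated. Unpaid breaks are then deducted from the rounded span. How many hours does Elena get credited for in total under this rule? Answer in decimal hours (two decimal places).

Fri: in 10:43→10:45, out 15:27→15:30; 4 h 45 min
Sat: in 08:49→08:45, out 20:18→20:15; 11 h 30 min − 30 min = 11 h 0 min
Sun: in 07:38→07:45, out 19:05→19:00; 11 h 15 min
Total credited: 27 h 0 min.

27.00 hours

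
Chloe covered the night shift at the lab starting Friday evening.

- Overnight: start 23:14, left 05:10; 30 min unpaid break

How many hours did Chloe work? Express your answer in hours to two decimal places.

5.43 hours

Overnight: 23:14 → midnight = 0 h 46 min; midnight → 05:10 = 5 h 10 min; span 5 h 56 min; less 30 min break → 5 h 26 min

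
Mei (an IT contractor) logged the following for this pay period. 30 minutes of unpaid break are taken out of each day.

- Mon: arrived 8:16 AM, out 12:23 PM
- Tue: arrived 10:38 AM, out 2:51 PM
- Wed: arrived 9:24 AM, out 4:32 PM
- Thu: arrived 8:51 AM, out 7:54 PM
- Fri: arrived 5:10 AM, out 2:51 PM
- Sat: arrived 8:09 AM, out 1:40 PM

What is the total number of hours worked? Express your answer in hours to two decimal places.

38.72 hours

Mon: 8:16 AM–12:23 PM = 4 h 7 min; less 30 min break → 3 h 37 min
Tue: 10:38 AM–2:51 PM = 4 h 13 min; less 30 min break → 3 h 43 min
Wed: 9:24 AM–4:32 PM = 7 h 8 min; less 30 min break → 6 h 38 min
Thu: 8:51 AM–7:54 PM = 11 h 3 min; less 30 min break → 10 h 33 min
Fri: 5:10 AM–2:51 PM = 9 h 41 min; less 30 min break → 9 h 11 min
Sat: 8:09 AM–1:40 PM = 5 h 31 min; less 30 min break → 5 h 1 min
Total: 3 h 37 min + 3 h 43 min + 6 h 38 min + 10 h 33 min + 9 h 11 min + 5 h 1 min = 38 h 43 min.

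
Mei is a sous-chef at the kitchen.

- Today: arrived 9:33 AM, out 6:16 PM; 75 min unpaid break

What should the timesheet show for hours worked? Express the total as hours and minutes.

Today: 9:33 AM–6:16 PM = 8 h 43 min; less 75 min break → 7 h 28 min

7 h 28 min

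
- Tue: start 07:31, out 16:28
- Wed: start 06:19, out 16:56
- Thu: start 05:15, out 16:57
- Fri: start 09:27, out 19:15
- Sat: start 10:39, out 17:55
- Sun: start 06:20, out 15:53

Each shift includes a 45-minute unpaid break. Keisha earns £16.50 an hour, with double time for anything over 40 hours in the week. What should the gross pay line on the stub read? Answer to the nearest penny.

£1101.65

Tue: 07:31–16:28 = 8 h 57 min; less 45 min break → 8 h 12 min
Wed: 06:19–16:56 = 10 h 37 min; less 45 min break → 9 h 52 min
Thu: 05:15–16:57 = 11 h 42 min; less 45 min break → 10 h 57 min
Fri: 09:27–19:15 = 9 h 48 min; less 45 min break → 9 h 3 min
Sat: 10:39–17:55 = 7 h 16 min; less 45 min break → 6 h 31 min
Sun: 06:20–15:53 = 9 h 33 min; less 45 min break → 8 h 48 min
Total worked: 53 h 23 min = 3203 min.
Regular 40 h 0 min = 2400 min at £16.50/h; overtime 13 h 23 min = 803 min at £33.00/h.
Pay = (2400 × £16.50 + 803 × £33.00) ÷ 60 = £1101.65.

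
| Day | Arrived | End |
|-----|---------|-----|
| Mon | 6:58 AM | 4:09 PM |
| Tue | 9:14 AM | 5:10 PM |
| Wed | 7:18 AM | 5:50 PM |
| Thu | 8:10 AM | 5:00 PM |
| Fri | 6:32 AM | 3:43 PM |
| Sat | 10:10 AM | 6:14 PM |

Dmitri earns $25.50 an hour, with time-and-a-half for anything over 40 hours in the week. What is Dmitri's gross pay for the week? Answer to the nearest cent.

$1545.30

Mon: 6:58 AM–4:09 PM = 9 h 11 min
Tue: 9:14 AM–5:10 PM = 7 h 56 min
Wed: 7:18 AM–5:50 PM = 10 h 32 min
Thu: 8:10 AM–5:00 PM = 8 h 50 min
Fri: 6:32 AM–3:43 PM = 9 h 11 min
Sat: 10:10 AM–6:14 PM = 8 h 4 min
Total worked: 53 h 44 min = 3224 min.
Regular 40 h 0 min = 2400 min at $25.50/h; overtime 13 h 44 min = 824 min at $38.25/h.
Pay = (2400 × $25.50 + 824 × $38.25) ÷ 60 = $1545.30.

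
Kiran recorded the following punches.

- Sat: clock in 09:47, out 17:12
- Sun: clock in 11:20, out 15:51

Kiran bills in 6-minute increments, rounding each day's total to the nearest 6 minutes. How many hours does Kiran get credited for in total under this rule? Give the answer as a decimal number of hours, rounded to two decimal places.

Sat: 09:47–17:12 = 7 h 25 min → rounds to 7 h 24 min
Sun: 11:20–15:51 = 4 h 31 min → rounds to 4 h 30 min
Total credited: 11 h 54 min.

11.90 hours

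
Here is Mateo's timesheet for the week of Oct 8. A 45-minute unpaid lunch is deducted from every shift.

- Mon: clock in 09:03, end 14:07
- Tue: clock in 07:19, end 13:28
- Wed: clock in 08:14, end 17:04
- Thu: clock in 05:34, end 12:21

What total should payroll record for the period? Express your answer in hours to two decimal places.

Mon: 09:03–14:07 = 5 h 4 min; less 45 min break → 4 h 19 min
Tue: 07:19–13:28 = 6 h 9 min; less 45 min break → 5 h 24 min
Wed: 08:14–17:04 = 8 h 50 min; less 45 min break → 8 h 5 min
Thu: 05:34–12:21 = 6 h 47 min; less 45 min break → 6 h 2 min
Total: 4 h 19 min + 5 h 24 min + 8 h 5 min + 6 h 2 min = 23 h 50 min.

23.83 hours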